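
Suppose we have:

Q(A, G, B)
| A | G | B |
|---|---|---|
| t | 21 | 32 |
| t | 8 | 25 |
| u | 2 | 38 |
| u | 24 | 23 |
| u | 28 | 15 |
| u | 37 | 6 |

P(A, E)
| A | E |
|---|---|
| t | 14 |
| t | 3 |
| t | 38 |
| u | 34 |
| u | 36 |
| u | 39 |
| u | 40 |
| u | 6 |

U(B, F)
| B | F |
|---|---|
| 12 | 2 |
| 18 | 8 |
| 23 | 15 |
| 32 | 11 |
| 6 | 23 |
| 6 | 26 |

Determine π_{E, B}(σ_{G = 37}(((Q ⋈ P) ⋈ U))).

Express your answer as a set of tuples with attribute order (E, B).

{(34, 6), (36, 6), (39, 6), (40, 6), (6, 6)}

Q ⋈ P (natural join on A): {(t, 21, 32, 14), (t, 21, 32, 3), (t, 21, 32, 38), (t, 8, 25, 14), (t, 8, 25, 3), (t, 8, 25, 38), (u, 2, 38, 34), (u, 2, 38, 36), (u, 2, 38, 39), (u, 2, 38, 40), (u, 2, 38, 6), (u, 24, 23, 34), (u, 24, 23, 36), (u, 24, 23, 39), (u, 24, 23, 40), (u, 24, 23, 6), (u, 28, 15, 34), (u, 28, 15, 36), (u, 28, 15, 39), (u, 28, 15, 40), (u, 28, 15, 6), (u, 37, 6, 34), (u, 37, 6, 36), (u, 37, 6, 39), (u, 37, 6, 40), (u, 37, 6, 6)}
(Q ⋈ P) ⋈ U (natural join on B): {(t, 21, 32, 14, 11), (t, 21, 32, 3, 11), (t, 21, 32, 38, 11), (u, 24, 23, 34, 15), (u, 24, 23, 36, 15), (u, 24, 23, 39, 15), (u, 24, 23, 40, 15), (u, 24, 23, 6, 15), (u, 37, 6, 34, 23), (u, 37, 6, 34, 26), (u, 37, 6, 36, 23), (u, 37, 6, 36, 26), (u, 37, 6, 39, 23), (u, 37, 6, 39, 26), (u, 37, 6, 40, 23), (u, 37, 6, 40, 26), (u, 37, 6, 6, 23), (u, 37, 6, 6, 26)}
Selection G = 37: {(u, 37, 6, 34, 23), (u, 37, 6, 34, 26), (u, 37, 6, 36, 23), (u, 37, 6, 36, 26), (u, 37, 6, 39, 23), (u, 37, 6, 39, 26), (u, 37, 6, 40, 23), (u, 37, 6, 40, 26), (u, 37, 6, 6, 23), (u, 37, 6, 6, 26)}
Projecting to E, B (5 duplicate(s) eliminated): {(34, 6), (36, 6), (39, 6), (40, 6), (6, 6)}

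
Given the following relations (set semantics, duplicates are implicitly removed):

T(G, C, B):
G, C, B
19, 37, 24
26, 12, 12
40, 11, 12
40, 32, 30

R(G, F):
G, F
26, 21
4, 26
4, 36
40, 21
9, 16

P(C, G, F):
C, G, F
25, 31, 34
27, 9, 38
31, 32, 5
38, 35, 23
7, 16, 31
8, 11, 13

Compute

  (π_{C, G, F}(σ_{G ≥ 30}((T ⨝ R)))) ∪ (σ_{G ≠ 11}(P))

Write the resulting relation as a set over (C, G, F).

{(11, 40, 21), (25, 31, 34), (27, 9, 38), (31, 32, 5), (32, 40, 21), (38, 35, 23), (7, 16, 31)}

Natural join on G: {(26, 12, 12, 21), (40, 11, 12, 21), (40, 32, 30, 21)}
Filtering on G ≥ 30 leaves {(40, 11, 12, 21), (40, 32, 30, 21)}.
π_{C, G, F} gives {(11, 40, 21), (32, 40, 21)}.
Filtering on G ≠ 11 leaves {(25, 31, 34), (27, 9, 38), (31, 32, 5), (38, 35, 23), (7, 16, 31)}.
Union: {(11, 40, 21), (32, 40, 21)} with {(25, 31, 34), (27, 9, 38), (31, 32, 5), (38, 35, 23), (7, 16, 31)} → {(11, 40, 21), (25, 31, 34), (27, 9, 38), (31, 32, 5), (32, 40, 21), (38, 35, 23), (7, 16, 31)}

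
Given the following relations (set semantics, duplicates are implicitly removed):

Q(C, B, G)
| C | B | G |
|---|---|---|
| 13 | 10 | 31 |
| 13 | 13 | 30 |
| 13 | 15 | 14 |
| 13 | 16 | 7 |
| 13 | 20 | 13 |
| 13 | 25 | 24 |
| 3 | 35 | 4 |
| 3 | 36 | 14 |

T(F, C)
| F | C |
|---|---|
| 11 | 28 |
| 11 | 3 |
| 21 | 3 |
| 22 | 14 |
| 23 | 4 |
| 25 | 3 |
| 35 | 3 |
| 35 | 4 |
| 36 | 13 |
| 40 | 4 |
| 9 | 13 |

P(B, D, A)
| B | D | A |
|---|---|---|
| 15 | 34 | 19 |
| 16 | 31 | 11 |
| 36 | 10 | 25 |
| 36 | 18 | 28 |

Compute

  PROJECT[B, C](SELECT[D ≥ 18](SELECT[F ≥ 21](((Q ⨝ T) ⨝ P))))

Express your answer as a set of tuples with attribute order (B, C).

Q ⋈ T (natural join on C): {(13, 10, 31, 36), (13, 10, 31, 9), (13, 13, 30, 36), (13, 13, 30, 9), (13, 15, 14, 36), (13, 15, 14, 9), (13, 16, 7, 36), (13, 16, 7, 9), (13, 20, 13, 36), (13, 20, 13, 9), (13, 25, 24, 36), (13, 25, 24, 9), (3, 35, 4, 11), (3, 35, 4, 21), (3, 35, 4, 25), (3, 35, 4, 35), (3, 36, 14, 11), (3, 36, 14, 21), (3, 36, 14, 25), (3, 36, 14, 35)}
(Q ⨝ T) ⋈ P (natural join on B): {(13, 15, 14, 36, 34, 19), (13, 15, 14, 9, 34, 19), (13, 16, 7, 36, 31, 11), (13, 16, 7, 9, 31, 11), (3, 36, 14, 11, 10, 25), (3, 36, 14, 11, 18, 28), (3, 36, 14, 21, 10, 25), (3, 36, 14, 21, 18, 28), (3, 36, 14, 25, 10, 25), (3, 36, 14, 25, 18, 28), (3, 36, 14, 35, 10, 25), (3, 36, 14, 35, 18, 28)}
Apply σ_{F ≥ 21}; surviving tuples: {(13, 15, 14, 36, 34, 19), (13, 16, 7, 36, 31, 11), (3, 36, 14, 21, 10, 25), (3, 36, 14, 21, 18, 28), (3, 36, 14, 25, 10, 25), (3, 36, 14, 25, 18, 28), (3, 36, 14, 35, 10, 25), (3, 36, 14, 35, 18, 28)}
Apply σ_{D ≥ 18}; surviving tuples: {(13, 15, 14, 36, 34, 19), (13, 16, 7, 36, 31, 11), (3, 36, 14, 21, 18, 28), (3, 36, 14, 25, 18, 28), (3, 36, 14, 35, 18, 28)}
Projecting to B, C (2 duplicate(s) eliminated): {(15, 13), (16, 13), (36, 3)}

{(15, 13), (16, 13), (36, 3)}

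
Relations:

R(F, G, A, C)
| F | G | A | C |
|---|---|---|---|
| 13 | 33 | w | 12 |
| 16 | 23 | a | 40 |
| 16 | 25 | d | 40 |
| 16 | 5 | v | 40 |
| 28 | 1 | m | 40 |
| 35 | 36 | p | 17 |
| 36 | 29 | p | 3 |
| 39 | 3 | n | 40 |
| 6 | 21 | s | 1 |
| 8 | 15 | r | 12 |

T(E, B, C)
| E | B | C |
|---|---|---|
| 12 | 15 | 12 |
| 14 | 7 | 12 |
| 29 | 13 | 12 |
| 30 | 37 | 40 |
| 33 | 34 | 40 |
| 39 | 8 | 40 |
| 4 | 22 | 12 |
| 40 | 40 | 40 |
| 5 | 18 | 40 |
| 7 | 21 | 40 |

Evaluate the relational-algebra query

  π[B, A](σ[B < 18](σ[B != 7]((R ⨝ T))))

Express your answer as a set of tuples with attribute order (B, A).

Natural join on C: {(13, 33, w, 12, 12, 15), (13, 33, w, 12, 14, 7), (13, 33, w, 12, 29, 13), (13, 33, w, 12, 4, 22), (16, 23, a, 40, 30, 37), (16, 23, a, 40, 33, 34), (16, 23, a, 40, 39, 8), (16, 23, a, 40, 40, 40), (16, 23, a, 40, 5, 18), (16, 23, a, 40, 7, 21), (16, 25, d, 40, 30, 37), (16, 25, d, 40, 33, 34), (16, 25, d, 40, 39, 8), (16, 25, d, 40, 40, 40), (16, 25, d, 40, 5, 18), (16, 25, d, 40, 7, 21), (16, 5, v, 40, 30, 37), (16, 5, v, 40, 33, 34), (16, 5, v, 40, 39, 8), (16, 5, v, 40, 40, 40), (16, 5, v, 40, 5, 18), (16, 5, v, 40, 7, 21), (28, 1, m, 40, 30, 37), (28, 1, m, 40, 33, 34), (28, 1, m, 40, 39, 8), (28, 1, m, 40, 40, 40), (28, 1, m, 40, 5, 18), (28, 1, m, 40, 7, 21), (39, 3, n, 40, 30, 37), (39, 3, n, 40, 33, 34), (39, 3, n, 40, 39, 8), (39, 3, n, 40, 40, 40), (39, 3, n, 40, 5, 18), (39, 3, n, 40, 7, 21), (8, 15, r, 12, 12, 15), (8, 15, r, 12, 14, 7), (8, 15, r, 12, 29, 13), (8, 15, r, 12, 4, 22)}
σ[B != 7]: keep tuples satisfying B != 7 → {(13, 33, w, 12, 12, 15), (13, 33, w, 12, 29, 13), (13, 33, w, 12, 4, 22), (16, 23, a, 40, 30, 37), (16, 23, a, 40, 33, 34), (16, 23, a, 40, 39, 8), (16, 23, a, 40, 40, 40), (16, 23, a, 40, 5, 18), (16, 23, a, 40, 7, 21), (16, 25, d, 40, 30, 37), (16, 25, d, 40, 33, 34), (16, 25, d, 40, 39, 8), (16, 25, d, 40, 40, 40), (16, 25, d, 40, 5, 18), (16, 25, d, 40, 7, 21), (16, 5, v, 40, 30, 37), (16, 5, v, 40, 33, 34), (16, 5, v, 40, 39, 8), (16, 5, v, 40, 40, 40), (16, 5, v, 40, 5, 18), (16, 5, v, 40, 7, 21), (28, 1, m, 40, 30, 37), (28, 1, m, 40, 33, 34), (28, 1, m, 40, 39, 8), (28, 1, m, 40, 40, 40), (28, 1, m, 40, 5, 18), (28, 1, m, 40, 7, 21), (39, 3, n, 40, 30, 37), (39, 3, n, 40, 33, 34), (39, 3, n, 40, 39, 8), (39, 3, n, 40, 40, 40), (39, 3, n, 40, 5, 18), (39, 3, n, 40, 7, 21), (8, 15, r, 12, 12, 15), (8, 15, r, 12, 29, 13), (8, 15, r, 12, 4, 22)}
σ[B < 18]: keep tuples satisfying B < 18 → {(13, 33, w, 12, 12, 15), (13, 33, w, 12, 29, 13), (16, 23, a, 40, 39, 8), (16, 25, d, 40, 39, 8), (16, 5, v, 40, 39, 8), (28, 1, m, 40, 39, 8), (39, 3, n, 40, 39, 8), (8, 15, r, 12, 12, 15), (8, 15, r, 12, 29, 13)}
Projecting to B, A: {(13, r), (13, w), (15, r), (15, w), (8, a), (8, d), (8, m), (8, n), (8, v)}

{(13, r), (13, w), (15, r), (15, w), (8, a), (8, d), (8, m), (8, n), (8, v)}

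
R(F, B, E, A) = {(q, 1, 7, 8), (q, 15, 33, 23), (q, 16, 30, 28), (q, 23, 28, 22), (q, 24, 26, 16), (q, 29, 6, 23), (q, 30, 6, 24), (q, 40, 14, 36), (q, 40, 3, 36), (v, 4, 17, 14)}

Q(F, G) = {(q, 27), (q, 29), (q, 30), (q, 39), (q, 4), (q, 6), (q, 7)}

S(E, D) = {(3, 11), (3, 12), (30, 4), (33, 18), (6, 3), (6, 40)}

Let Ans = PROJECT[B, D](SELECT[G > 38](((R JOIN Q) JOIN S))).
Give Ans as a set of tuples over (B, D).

{(15, 18), (16, 4), (29, 3), (29, 40), (30, 3), (30, 40), (40, 11), (40, 12)}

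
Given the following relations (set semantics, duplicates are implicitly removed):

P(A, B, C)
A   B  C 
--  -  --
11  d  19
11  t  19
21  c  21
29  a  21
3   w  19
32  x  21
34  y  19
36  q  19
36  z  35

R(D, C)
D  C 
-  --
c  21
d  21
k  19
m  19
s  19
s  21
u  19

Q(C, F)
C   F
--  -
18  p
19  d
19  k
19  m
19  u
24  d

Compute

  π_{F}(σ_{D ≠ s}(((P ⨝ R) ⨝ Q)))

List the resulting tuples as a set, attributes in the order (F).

P ⋈ R (natural join on C): {(11, d, 19, k), (11, d, 19, m), (11, d, 19, s), (11, d, 19, u), (11, t, 19, k), (11, t, 19, m), (11, t, 19, s), (11, t, 19, u), (21, c, 21, c), (21, c, 21, d), (21, c, 21, s), (29, a, 21, c), (29, a, 21, d), (29, a, 21, s), (3, w, 19, k), (3, w, 19, m), (3, w, 19, s), (3, w, 19, u), (32, x, 21, c), (32, x, 21, d), (32, x, 21, s), (34, y, 19, k), (34, y, 19, m), (34, y, 19, s), (34, y, 19, u), (36, q, 19, k), (36, q, 19, m), (36, q, 19, s), (36, q, 19, u)}
(P ⨝ R) ⋈ Q (natural join on C): {(11, d, 19, k, d), (11, d, 19, k, k), (11, d, 19, k, m), (11, d, 19, k, u), (11, d, 19, m, d), (11, d, 19, m, k), (11, d, 19, m, m), (11, d, 19, m, u), (11, d, 19, s, d), (11, d, 19, s, k), (11, d, 19, s, m), (11, d, 19, s, u), (11, d, 19, u, d), (11, d, 19, u, k), (11, d, 19, u, m), (11, d, 19, u, u), (11, t, 19, k, d), (11, t, 19, k, k), (11, t, 19, k, m), (11, t, 19, k, u), (11, t, 19, m, d), (11, t, 19, m, k), (11, t, 19, m, m), (11, t, 19, m, u), (11, t, 19, s, d), (11, t, 19, s, k), (11, t, 19, s, m), (11, t, 19, s, u), (11, t, 19, u, d), (11, t, 19, u, k), (11, t, 19, u, m), (11, t, 19, u, u), (3, w, 19, k, d), (3, w, 19, k, k), (3, w, 19, k, m), (3, w, 19, k, u), (3, w, 19, m, d), (3, w, 19, m, k), (3, w, 19, m, m), (3, w, 19, m, u), (3, w, 19, s, d), (3, w, 19, s, k), (3, w, 19, s, m), (3, w, 19, s, u), (3, w, 19, u, d), (3, w, 19, u, k), (3, w, 19, u, m), (3, w, 19, u, u), (34, y, 19, k, d), (34, y, 19, k, k), (34, y, 19, k, m), (34, y, 19, k, u), (34, y, 19, m, d), (34, y, 19, m, k), (34, y, 19, m, m), (34, y, 19, m, u), (34, y, 19, s, d), (34, y, 19, s, k), (34, y, 19, s, m), (34, y, 19, s, u), (34, y, 19, u, d), (34, y, 19, u, k), (34, y, 19, u, m), (34, y, 19, u, u), (36, q, 19, k, d), (36, q, 19, k, k), (36, q, 19, k, m), (36, q, 19, k, u), (36, q, 19, m, d), (36, q, 19, m, k), (36, q, 19, m, m), (36, q, 19, m, u), (36, q, 19, s, d), (36, q, 19, s, k), (36, q, 19, s, m), (36, q, 19, s, u), (36, q, 19, u, d), (36, q, 19, u, k), (36, q, 19, u, m), (36, q, 19, u, u)}
σ[D ≠ s]: keep tuples satisfying D ≠ s → {(11, d, 19, k, d), (11, d, 19, k, k), (11, d, 19, k, m), (11, d, 19, k, u), (11, d, 19, m, d), (11, d, 19, m, k), (11, d, 19, m, m), (11, d, 19, m, u), (11, d, 19, u, d), (11, d, 19, u, k), (11, d, 19, u, m), (11, d, 19, u, u), (11, t, 19, k, d), (11, t, 19, k, k), (11, t, 19, k, m), (11, t, 19, k, u), (11, t, 19, m, d), (11, t, 19, m, k), (11, t, 19, m, m), (11, t, 19, m, u), (11, t, 19, u, d), (11, t, 19, u, k), (11, t, 19, u, m), (11, t, 19, u, u), (3, w, 19, k, d), (3, w, 19, k, k), (3, w, 19, k, m), (3, w, 19, k, u), (3, w, 19, m, d), (3, w, 19, m, k), (3, w, 19, m, m), (3, w, 19, m, u), (3, w, 19, u, d), (3, w, 19, u, k), (3, w, 19, u, m), (3, w, 19, u, u), (34, y, 19, k, d), (34, y, 19, k, k), (34, y, 19, k, m), (34, y, 19, k, u), (34, y, 19, m, d), (34, y, 19, m, k), (34, y, 19, m, m), (34, y, 19, m, u), (34, y, 19, u, d), (34, y, 19, u, k), (34, y, 19, u, m), (34, y, 19, u, u), (36, q, 19, k, d), (36, q, 19, k, k), (36, q, 19, k, m), (36, q, 19, k, u), (36, q, 19, m, d), (36, q, 19, m, k), (36, q, 19, m, m), (36, q, 19, m, u), (36, q, 19, u, d), (36, q, 19, u, k), (36, q, 19, u, m), (36, q, 19, u, u)}
π[F]: project onto (F) (56 duplicate(s) eliminated) → {d, k, m, u}

{d, k, m, u}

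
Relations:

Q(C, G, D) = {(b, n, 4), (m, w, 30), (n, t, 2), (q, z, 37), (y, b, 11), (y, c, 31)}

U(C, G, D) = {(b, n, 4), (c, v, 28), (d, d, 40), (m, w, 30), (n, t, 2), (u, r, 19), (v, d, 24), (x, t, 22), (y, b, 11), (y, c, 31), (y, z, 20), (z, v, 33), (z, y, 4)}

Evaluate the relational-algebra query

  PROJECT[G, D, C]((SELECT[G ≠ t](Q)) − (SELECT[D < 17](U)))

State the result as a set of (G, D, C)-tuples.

Filtering on G ≠ t leaves {(b, n, 4), (m, w, 30), (q, z, 37), (y, b, 11), (y, c, 31)}.
Filtering on D < 17 leaves {(b, n, 4), (n, t, 2), (y, b, 11), (z, y, 4)}.
Difference: {(b, n, 4), (m, w, 30), (q, z, 37), (y, b, 11), (y, c, 31)} with {(b, n, 4), (n, t, 2), (y, b, 11), (z, y, 4)} → {(m, w, 30), (q, z, 37), (y, c, 31)}
π[G, D, C]: project onto (G, D, C) → {(c, 31, y), (w, 30, m), (z, 37, q)}

{(c, 31, y), (w, 30, m), (z, 37, q)}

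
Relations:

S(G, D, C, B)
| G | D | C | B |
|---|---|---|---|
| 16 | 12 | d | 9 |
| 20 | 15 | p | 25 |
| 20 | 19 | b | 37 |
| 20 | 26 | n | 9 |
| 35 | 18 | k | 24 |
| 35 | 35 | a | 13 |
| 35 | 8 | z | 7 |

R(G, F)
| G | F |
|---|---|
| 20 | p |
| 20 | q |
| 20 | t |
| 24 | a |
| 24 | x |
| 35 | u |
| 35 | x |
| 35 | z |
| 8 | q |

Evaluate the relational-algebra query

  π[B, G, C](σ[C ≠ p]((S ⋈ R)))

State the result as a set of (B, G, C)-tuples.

S ⋈ R (natural join on G): {(20, 15, p, 25, p), (20, 15, p, 25, q), (20, 15, p, 25, t), (20, 19, b, 37, p), (20, 19, b, 37, q), (20, 19, b, 37, t), (20, 26, n, 9, p), (20, 26, n, 9, q), (20, 26, n, 9, t), (35, 18, k, 24, u), (35, 18, k, 24, x), (35, 18, k, 24, z), (35, 35, a, 13, u), (35, 35, a, 13, x), (35, 35, a, 13, z), (35, 8, z, 7, u), (35, 8, z, 7, x), (35, 8, z, 7, z)}
Apply σ_{C ≠ p}; surviving tuples: {(20, 19, b, 37, p), (20, 19, b, 37, q), (20, 19, b, 37, t), (20, 26, n, 9, p), (20, 26, n, 9, q), (20, 26, n, 9, t), (35, 18, k, 24, u), (35, 18, k, 24, x), (35, 18, k, 24, z), (35, 35, a, 13, u), (35, 35, a, 13, x), (35, 35, a, 13, z), (35, 8, z, 7, u), (35, 8, z, 7, x), (35, 8, z, 7, z)}
Keep only column(s) B, G, C (10 duplicate(s) eliminated): {(13, 35, a), (24, 35, k), (37, 20, b), (7, 35, z), (9, 20, n)}

{(13, 35, a), (24, 35, k), (37, 20, b), (7, 35, z), (9, 20, n)}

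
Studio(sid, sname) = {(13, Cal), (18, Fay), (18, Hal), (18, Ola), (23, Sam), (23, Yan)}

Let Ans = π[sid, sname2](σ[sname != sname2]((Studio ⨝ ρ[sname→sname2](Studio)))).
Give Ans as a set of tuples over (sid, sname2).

ρ[sname→sname2]: schema becomes (sid, sname2); tuples unchanged.
Studio ⋈ ρ[sname→sname2](Studio) (natural join on sid): {(13, Cal, Cal), (18, Fay, Fay), (18, Fay, Hal), (18, Fay, Ola), (18, Hal, Fay), (18, Hal, Hal), (18, Hal, Ola), (18, Ola, Fay), (18, Ola, Hal), (18, Ola, Ola), (23, Sam, Sam), (23, Sam, Yan), (23, Yan, Sam), (23, Yan, Yan)}
Apply σ_{sname != sname2}; surviving tuples: {(18, Fay, Hal), (18, Fay, Ola), (18, Hal, Fay), (18, Hal, Ola), (18, Ola, Fay), (18, Ola, Hal), (23, Sam, Yan), (23, Yan, Sam)}
Keep only column(s) sid, sname2 (3 duplicate(s) eliminated): {(18, Fay), (18, Hal), (18, Ola), (23, Sam), (23, Yan)}

{(18, Fay), (18, Hal), (18, Ola), (23, Sam), (23, Yan)}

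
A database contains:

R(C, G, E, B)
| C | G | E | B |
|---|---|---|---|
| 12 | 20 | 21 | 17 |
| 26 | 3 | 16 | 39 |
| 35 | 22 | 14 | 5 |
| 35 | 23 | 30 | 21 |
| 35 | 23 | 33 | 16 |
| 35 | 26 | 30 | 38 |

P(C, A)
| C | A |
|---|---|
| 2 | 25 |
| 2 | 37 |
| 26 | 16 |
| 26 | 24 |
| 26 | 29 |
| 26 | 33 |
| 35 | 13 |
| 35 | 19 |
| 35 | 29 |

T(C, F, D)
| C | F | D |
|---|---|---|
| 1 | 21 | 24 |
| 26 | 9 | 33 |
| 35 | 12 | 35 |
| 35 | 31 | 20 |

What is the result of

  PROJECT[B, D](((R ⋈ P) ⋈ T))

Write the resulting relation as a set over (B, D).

{(16, 20), (16, 35), (21, 20), (21, 35), (38, 20), (38, 35), (39, 33), (5, 20), (5, 35)}

Natural join on C: {(26, 3, 16, 39, 16), (26, 3, 16, 39, 24), (26, 3, 16, 39, 29), (26, 3, 16, 39, 33), (35, 22, 14, 5, 13), (35, 22, 14, 5, 19), (35, 22, 14, 5, 29), (35, 23, 30, 21, 13), (35, 23, 30, 21, 19), (35, 23, 30, 21, 29), (35, 23, 33, 16, 13), (35, 23, 33, 16, 19), (35, 23, 33, 16, 29), (35, 26, 30, 38, 13), (35, 26, 30, 38, 19), (35, 26, 30, 38, 29)}
Natural join on C: {(26, 3, 16, 39, 16, 9, 33), (26, 3, 16, 39, 24, 9, 33), (26, 3, 16, 39, 29, 9, 33), (26, 3, 16, 39, 33, 9, 33), (35, 22, 14, 5, 13, 12, 35), (35, 22, 14, 5, 13, 31, 20), (35, 22, 14, 5, 19, 12, 35), (35, 22, 14, 5, 19, 31, 20), (35, 22, 14, 5, 29, 12, 35), (35, 22, 14, 5, 29, 31, 20), (35, 23, 30, 21, 13, 12, 35), (35, 23, 30, 21, 13, 31, 20), (35, 23, 30, 21, 19, 12, 35), (35, 23, 30, 21, 19, 31, 20), (35, 23, 30, 21, 29, 12, 35), (35, 23, 30, 21, 29, 31, 20), (35, 23, 33, 16, 13, 12, 35), (35, 23, 33, 16, 13, 31, 20), (35, 23, 33, 16, 19, 12, 35), (35, 23, 33, 16, 19, 31, 20), (35, 23, 33, 16, 29, 12, 35), (35, 23, 33, 16, 29, 31, 20), (35, 26, 30, 38, 13, 12, 35), (35, 26, 30, 38, 13, 31, 20), (35, 26, 30, 38, 19, 12, 35), (35, 26, 30, 38, 19, 31, 20), (35, 26, 30, 38, 29, 12, 35), (35, 26, 30, 38, 29, 31, 20)}
Keep only column(s) B, D (19 duplicate(s) eliminated): {(16, 20), (16, 35), (21, 20), (21, 35), (38, 20), (38, 35), (39, 33), (5, 20), (5, 35)}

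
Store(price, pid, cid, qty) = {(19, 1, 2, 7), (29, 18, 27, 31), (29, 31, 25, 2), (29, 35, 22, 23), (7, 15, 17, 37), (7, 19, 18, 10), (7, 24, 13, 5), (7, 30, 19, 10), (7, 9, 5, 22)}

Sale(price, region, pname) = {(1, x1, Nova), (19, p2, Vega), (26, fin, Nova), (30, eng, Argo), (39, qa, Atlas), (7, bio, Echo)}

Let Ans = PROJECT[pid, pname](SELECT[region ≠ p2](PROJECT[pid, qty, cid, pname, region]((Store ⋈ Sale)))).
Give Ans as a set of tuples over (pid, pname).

{(15, Echo), (19, Echo), (24, Echo), (30, Echo), (9, Echo)}

Store ⋈ Sale (natural join on price): {(19, 1, 2, 7, p2, Vega), (7, 15, 17, 37, bio, Echo), (7, 19, 18, 10, bio, Echo), (7, 24, 13, 5, bio, Echo), (7, 30, 19, 10, bio, Echo), (7, 9, 5, 22, bio, Echo)}
π_{pid, qty, cid, pname, region} gives {(1, 7, 2, Vega, p2), (15, 37, 17, Echo, bio), (19, 10, 18, Echo, bio), (24, 5, 13, Echo, bio), (30, 10, 19, Echo, bio), (9, 22, 5, Echo, bio)}.
Apply σ_{region ≠ p2}; surviving tuples: {(15, 37, 17, Echo, bio), (19, 10, 18, Echo, bio), (24, 5, 13, Echo, bio), (30, 10, 19, Echo, bio), (9, 22, 5, Echo, bio)}
π_{pid, pname} gives {(15, Echo), (19, Echo), (24, Echo), (30, Echo), (9, Echo)}.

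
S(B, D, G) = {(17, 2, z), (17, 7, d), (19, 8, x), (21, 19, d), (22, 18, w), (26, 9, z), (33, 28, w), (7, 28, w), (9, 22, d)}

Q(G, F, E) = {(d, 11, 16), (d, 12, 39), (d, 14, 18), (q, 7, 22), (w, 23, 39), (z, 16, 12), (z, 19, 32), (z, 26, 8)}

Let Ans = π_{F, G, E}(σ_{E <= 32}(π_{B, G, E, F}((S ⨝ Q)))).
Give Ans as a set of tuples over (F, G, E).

{(11, d, 16), (14, d, 18), (16, z, 12), (19, z, 32), (26, z, 8)}

Joining S and Q on G yields {(17, 2, z, 16, 12), (17, 2, z, 19, 32), (17, 2, z, 26, 8), (17, 7, d, 11, 16), (17, 7, d, 12, 39), (17, 7, d, 14, 18), (21, 19, d, 11, 16), (21, 19, d, 12, 39), (21, 19, d, 14, 18), (22, 18, w, 23, 39), (26, 9, z, 16, 12), (26, 9, z, 19, 32), (26, 9, z, 26, 8), (33, 28, w, 23, 39), (7, 28, w, 23, 39), (9, 22, d, 11, 16), (9, 22, d, 12, 39), (9, 22, d, 14, 18)}.
Keep only column(s) B, G, E, F: {(17, d, 16, 11), (17, d, 18, 14), (17, d, 39, 12), (17, z, 12, 16), (17, z, 32, 19), (17, z, 8, 26), (21, d, 16, 11), (21, d, 18, 14), (21, d, 39, 12), (22, w, 39, 23), (26, z, 12, 16), (26, z, 32, 19), (26, z, 8, 26), (33, w, 39, 23), (7, w, 39, 23), (9, d, 16, 11), (9, d, 18, 14), (9, d, 39, 12)}
σ[E <= 32]: keep tuples satisfying E <= 32 → {(17, d, 16, 11), (17, d, 18, 14), (17, z, 12, 16), (17, z, 32, 19), (17, z, 8, 26), (21, d, 16, 11), (21, d, 18, 14), (26, z, 12, 16), (26, z, 32, 19), (26, z, 8, 26), (9, d, 16, 11), (9, d, 18, 14)}
Keep only column(s) F, G, E (7 duplicate(s) eliminated): {(11, d, 16), (14, d, 18), (16, z, 12), (19, z, 32), (26, z, 8)}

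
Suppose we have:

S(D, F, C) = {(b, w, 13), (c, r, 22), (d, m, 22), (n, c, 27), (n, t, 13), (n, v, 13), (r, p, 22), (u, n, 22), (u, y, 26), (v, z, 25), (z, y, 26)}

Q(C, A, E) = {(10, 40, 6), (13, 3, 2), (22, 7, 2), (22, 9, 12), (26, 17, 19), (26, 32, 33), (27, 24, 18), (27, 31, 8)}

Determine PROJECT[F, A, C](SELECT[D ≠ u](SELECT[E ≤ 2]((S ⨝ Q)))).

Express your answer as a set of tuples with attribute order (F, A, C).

S ⋈ Q (natural join on C): {(b, w, 13, 3, 2), (c, r, 22, 7, 2), (c, r, 22, 9, 12), (d, m, 22, 7, 2), (d, m, 22, 9, 12), (n, c, 27, 24, 18), (n, c, 27, 31, 8), (n, t, 13, 3, 2), (n, v, 13, 3, 2), (r, p, 22, 7, 2), (r, p, 22, 9, 12), (u, n, 22, 7, 2), (u, n, 22, 9, 12), (u, y, 26, 17, 19), (u, y, 26, 32, 33), (z, y, 26, 17, 19), (z, y, 26, 32, 33)}
σ[E ≤ 2]: keep tuples satisfying E ≤ 2 → {(b, w, 13, 3, 2), (c, r, 22, 7, 2), (d, m, 22, 7, 2), (n, t, 13, 3, 2), (n, v, 13, 3, 2), (r, p, 22, 7, 2), (u, n, 22, 7, 2)}
σ[D ≠ u]: keep tuples satisfying D ≠ u → {(b, w, 13, 3, 2), (c, r, 22, 7, 2), (d, m, 22, 7, 2), (n, t, 13, 3, 2), (n, v, 13, 3, 2), (r, p, 22, 7, 2)}
π_{F, A, C} gives {(m, 7, 22), (p, 7, 22), (r, 7, 22), (t, 3, 13), (v, 3, 13), (w, 3, 13)}.

{(m, 7, 22), (p, 7, 22), (r, 7, 22), (t, 3, 13), (v, 3, 13), (w, 3, 13)}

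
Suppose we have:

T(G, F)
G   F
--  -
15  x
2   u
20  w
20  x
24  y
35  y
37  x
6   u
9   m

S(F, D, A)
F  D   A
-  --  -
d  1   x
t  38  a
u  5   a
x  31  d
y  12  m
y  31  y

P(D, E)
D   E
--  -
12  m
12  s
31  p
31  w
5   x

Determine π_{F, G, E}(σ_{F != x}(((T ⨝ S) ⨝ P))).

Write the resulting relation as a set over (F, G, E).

Joining T and S on F yields {(15, x, 31, d), (2, u, 5, a), (20, x, 31, d), (24, y, 12, m), (24, y, 31, y), (35, y, 12, m), (35, y, 31, y), (37, x, 31, d), (6, u, 5, a)}.
Joining (T ⨝ S) and P on D yields {(15, x, 31, d, p), (15, x, 31, d, w), (2, u, 5, a, x), (20, x, 31, d, p), (20, x, 31, d, w), (24, y, 12, m, m), (24, y, 12, m, s), (24, y, 31, y, p), (24, y, 31, y, w), (35, y, 12, m, m), (35, y, 12, m, s), (35, y, 31, y, p), (35, y, 31, y, w), (37, x, 31, d, p), (37, x, 31, d, w), (6, u, 5, a, x)}.
σ[F != x]: keep tuples satisfying F != x → {(2, u, 5, a, x), (24, y, 12, m, m), (24, y, 12, m, s), (24, y, 31, y, p), (24, y, 31, y, w), (35, y, 12, m, m), (35, y, 12, m, s), (35, y, 31, y, p), (35, y, 31, y, w), (6, u, 5, a, x)}
Keep only column(s) F, G, E: {(u, 2, x), (u, 6, x), (y, 24, m), (y, 24, p), (y, 24, s), (y, 24, w), (y, 35, m), (y, 35, p), (y, 35, s), (y, 35, w)}

{(u, 2, x), (u, 6, x), (y, 24, m), (y, 24, p), (y, 24, s), (y, 24, w), (y, 35, m), (y, 35, p), (y, 35, s), (y, 35, w)}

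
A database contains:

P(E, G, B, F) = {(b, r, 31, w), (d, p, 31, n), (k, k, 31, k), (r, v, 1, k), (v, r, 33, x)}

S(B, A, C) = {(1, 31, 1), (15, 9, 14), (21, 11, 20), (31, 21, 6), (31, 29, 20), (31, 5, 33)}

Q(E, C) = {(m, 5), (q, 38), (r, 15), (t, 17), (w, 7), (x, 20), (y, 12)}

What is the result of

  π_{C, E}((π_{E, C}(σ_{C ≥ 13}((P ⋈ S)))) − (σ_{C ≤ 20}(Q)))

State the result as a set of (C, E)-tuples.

{(20, b), (20, d), (20, k), (33, b), (33, d), (33, k)}

P ⋈ S (natural join on B): {(b, r, 31, w, 21, 6), (b, r, 31, w, 29, 20), (b, r, 31, w, 5, 33), (d, p, 31, n, 21, 6), (d, p, 31, n, 29, 20), (d, p, 31, n, 5, 33), (k, k, 31, k, 21, 6), (k, k, 31, k, 29, 20), (k, k, 31, k, 5, 33), (r, v, 1, k, 31, 1)}
Selection C ≥ 13: {(b, r, 31, w, 29, 20), (b, r, 31, w, 5, 33), (d, p, 31, n, 29, 20), (d, p, 31, n, 5, 33), (k, k, 31, k, 29, 20), (k, k, 31, k, 5, 33)}
Keep only column(s) E, C: {(b, 20), (b, 33), (d, 20), (d, 33), (k, 20), (k, 33)}
Selection C ≤ 20: {(m, 5), (r, 15), (t, 17), (w, 7), (x, 20), (y, 12)}
Difference: {(b, 20), (b, 33), (d, 20), (d, 33), (k, 20), (k, 33)} with {(m, 5), (r, 15), (t, 17), (w, 7), (x, 20), (y, 12)} → {(b, 20), (b, 33), (d, 20), (d, 33), (k, 20), (k, 33)}
Keep only column(s) C, E: {(20, b), (20, d), (20, k), (33, b), (33, d), (33, k)}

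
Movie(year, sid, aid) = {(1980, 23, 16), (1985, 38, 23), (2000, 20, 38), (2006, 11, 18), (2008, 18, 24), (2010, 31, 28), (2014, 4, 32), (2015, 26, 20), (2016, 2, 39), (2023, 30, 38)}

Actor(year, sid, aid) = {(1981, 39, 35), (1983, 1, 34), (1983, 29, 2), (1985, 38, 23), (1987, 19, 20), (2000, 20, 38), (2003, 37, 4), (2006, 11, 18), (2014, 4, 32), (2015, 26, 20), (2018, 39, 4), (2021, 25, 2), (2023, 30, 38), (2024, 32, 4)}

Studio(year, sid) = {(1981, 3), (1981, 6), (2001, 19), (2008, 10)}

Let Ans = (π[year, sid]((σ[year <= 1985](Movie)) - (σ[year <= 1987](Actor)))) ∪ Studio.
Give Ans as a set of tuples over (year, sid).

{(1980, 23), (1981, 3), (1981, 6), (2001, 19), (2008, 10)}

Selection year <= 1985: {(1980, 23, 16), (1985, 38, 23)}
Selection year <= 1987: {(1981, 39, 35), (1983, 1, 34), (1983, 29, 2), (1985, 38, 23), (1987, 19, 20)}
Taking the difference: {(1980, 23, 16)}
Projecting to year, sid: {(1980, 23)}
Taking the union: {(1980, 23), (1981, 3), (1981, 6), (2001, 19), (2008, 10)}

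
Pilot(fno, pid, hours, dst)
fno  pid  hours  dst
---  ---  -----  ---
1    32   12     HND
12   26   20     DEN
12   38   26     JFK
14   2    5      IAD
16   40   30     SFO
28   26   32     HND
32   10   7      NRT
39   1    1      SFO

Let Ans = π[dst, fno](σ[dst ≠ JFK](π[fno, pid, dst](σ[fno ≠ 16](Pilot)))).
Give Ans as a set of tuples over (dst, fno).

Selection fno ≠ 16: {(1, 32, 12, HND), (12, 26, 20, DEN), (12, 38, 26, JFK), (14, 2, 5, IAD), (28, 26, 32, HND), (32, 10, 7, NRT), (39, 1, 1, SFO)}
π_{fno, pid, dst} gives {(1, 32, HND), (12, 26, DEN), (12, 38, JFK), (14, 2, IAD), (28, 26, HND), (32, 10, NRT), (39, 1, SFO)}.
Selection dst ≠ JFK: {(1, 32, HND), (12, 26, DEN), (14, 2, IAD), (28, 26, HND), (32, 10, NRT), (39, 1, SFO)}
π_{dst, fno} gives {(DEN, 12), (HND, 1), (HND, 28), (IAD, 14), (NRT, 32), (SFO, 39)}.

{(DEN, 12), (HND, 1), (HND, 28), (IAD, 14), (NRT, 32), (SFO, 39)}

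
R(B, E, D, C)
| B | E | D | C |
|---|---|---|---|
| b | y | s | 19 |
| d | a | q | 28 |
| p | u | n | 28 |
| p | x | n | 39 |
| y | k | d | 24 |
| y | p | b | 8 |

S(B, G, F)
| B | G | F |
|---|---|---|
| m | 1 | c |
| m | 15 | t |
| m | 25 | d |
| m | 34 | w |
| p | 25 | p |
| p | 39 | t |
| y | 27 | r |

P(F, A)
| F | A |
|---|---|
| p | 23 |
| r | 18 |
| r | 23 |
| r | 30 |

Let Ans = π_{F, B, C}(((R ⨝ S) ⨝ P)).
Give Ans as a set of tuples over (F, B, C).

R ⋈ S (natural join on B): {(p, u, n, 28, 25, p), (p, u, n, 28, 39, t), (p, x, n, 39, 25, p), (p, x, n, 39, 39, t), (y, k, d, 24, 27, r), (y, p, b, 8, 27, r)}
(R ⨝ S) ⋈ P (natural join on F): {(p, u, n, 28, 25, p, 23), (p, x, n, 39, 25, p, 23), (y, k, d, 24, 27, r, 18), (y, k, d, 24, 27, r, 23), (y, k, d, 24, 27, r, 30), (y, p, b, 8, 27, r, 18), (y, p, b, 8, 27, r, 23), (y, p, b, 8, 27, r, 30)}
π[F, B, C]: project onto (F, B, C) (4 duplicate(s) eliminated) → {(p, p, 28), (p, p, 39), (r, y, 24), (r, y, 8)}

{(p, p, 28), (p, p, 39), (r, y, 24), (r, y, 8)}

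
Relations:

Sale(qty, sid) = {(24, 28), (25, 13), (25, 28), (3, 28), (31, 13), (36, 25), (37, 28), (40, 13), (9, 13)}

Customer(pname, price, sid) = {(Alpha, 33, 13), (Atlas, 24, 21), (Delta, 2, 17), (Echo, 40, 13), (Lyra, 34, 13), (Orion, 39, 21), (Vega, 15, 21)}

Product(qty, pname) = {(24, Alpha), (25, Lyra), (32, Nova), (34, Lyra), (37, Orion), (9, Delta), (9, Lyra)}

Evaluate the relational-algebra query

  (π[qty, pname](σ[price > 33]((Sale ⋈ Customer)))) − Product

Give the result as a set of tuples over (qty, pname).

{(25, Echo), (31, Echo), (31, Lyra), (40, Echo), (40, Lyra), (9, Echo)}

Joining Sale and Customer on sid yields {(25, 13, Alpha, 33), (25, 13, Echo, 40), (25, 13, Lyra, 34), (31, 13, Alpha, 33), (31, 13, Echo, 40), (31, 13, Lyra, 34), (40, 13, Alpha, 33), (40, 13, Echo, 40), (40, 13, Lyra, 34), (9, 13, Alpha, 33), (9, 13, Echo, 40), (9, 13, Lyra, 34)}.
σ[price > 33]: keep tuples satisfying price > 33 → {(25, 13, Echo, 40), (25, 13, Lyra, 34), (31, 13, Echo, 40), (31, 13, Lyra, 34), (40, 13, Echo, 40), (40, 13, Lyra, 34), (9, 13, Echo, 40), (9, 13, Lyra, 34)}
Projecting to qty, pname: {(25, Echo), (25, Lyra), (31, Echo), (31, Lyra), (40, Echo), (40, Lyra), (9, Echo), (9, Lyra)}
Taking the difference: {(25, Echo), (31, Echo), (31, Lyra), (40, Echo), (40, Lyra), (9, Echo)}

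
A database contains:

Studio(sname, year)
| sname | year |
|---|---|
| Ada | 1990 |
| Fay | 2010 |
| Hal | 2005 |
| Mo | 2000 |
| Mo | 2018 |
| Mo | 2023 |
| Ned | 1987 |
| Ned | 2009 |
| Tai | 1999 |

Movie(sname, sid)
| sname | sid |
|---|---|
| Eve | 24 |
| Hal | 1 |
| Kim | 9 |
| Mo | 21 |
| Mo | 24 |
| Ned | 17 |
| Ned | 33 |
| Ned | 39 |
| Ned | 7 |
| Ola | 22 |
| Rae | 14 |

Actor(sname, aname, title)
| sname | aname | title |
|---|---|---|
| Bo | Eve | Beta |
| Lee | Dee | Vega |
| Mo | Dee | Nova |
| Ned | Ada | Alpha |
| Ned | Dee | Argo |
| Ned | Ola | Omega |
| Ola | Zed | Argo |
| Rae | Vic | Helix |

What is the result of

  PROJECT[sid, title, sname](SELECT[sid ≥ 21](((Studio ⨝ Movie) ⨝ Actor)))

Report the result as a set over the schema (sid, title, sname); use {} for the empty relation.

Studio ⋈ Movie (natural join on sname): {(Hal, 2005, 1), (Mo, 2000, 21), (Mo, 2000, 24), (Mo, 2018, 21), (Mo, 2018, 24), (Mo, 2023, 21), (Mo, 2023, 24), (Ned, 1987, 17), (Ned, 1987, 33), (Ned, 1987, 39), (Ned, 1987, 7), (Ned, 2009, 17), (Ned, 2009, 33), (Ned, 2009, 39), (Ned, 2009, 7)}
(Studio ⨝ Movie) ⋈ Actor (natural join on sname): {(Mo, 2000, 21, Dee, Nova), (Mo, 2000, 24, Dee, Nova), (Mo, 2018, 21, Dee, Nova), (Mo, 2018, 24, Dee, Nova), (Mo, 2023, 21, Dee, Nova), (Mo, 2023, 24, Dee, Nova), (Ned, 1987, 17, Ada, Alpha), (Ned, 1987, 17, Dee, Argo), (Ned, 1987, 17, Ola, Omega), (Ned, 1987, 33, Ada, Alpha), (Ned, 1987, 33, Dee, Argo), (Ned, 1987, 33, Ola, Omega), (Ned, 1987, 39, Ada, Alpha), (Ned, 1987, 39, Dee, Argo), (Ned, 1987, 39, Ola, Omega), (Ned, 1987, 7, Ada, Alpha), (Ned, 1987, 7, Dee, Argo), (Ned, 1987, 7, Ola, Omega), (Ned, 2009, 17, Ada, Alpha), (Ned, 2009, 17, Dee, Argo), (Ned, 2009, 17, Ola, Omega), (Ned, 2009, 33, Ada, Alpha), (Ned, 2009, 33, Dee, Argo), (Ned, 2009, 33, Ola, Omega), (Ned, 2009, 39, Ada, Alpha), (Ned, 2009, 39, Dee, Argo), (Ned, 2009, 39, Ola, Omega), (Ned, 2009, 7, Ada, Alpha), (Ned, 2009, 7, Dee, Argo), (Ned, 2009, 7, Ola, Omega)}
Filtering on sid ≥ 21 leaves {(Mo, 2000, 21, Dee, Nova), (Mo, 2000, 24, Dee, Nova), (Mo, 2018, 21, Dee, Nova), (Mo, 2018, 24, Dee, Nova), (Mo, 2023, 21, Dee, Nova), (Mo, 2023, 24, Dee, Nova), (Ned, 1987, 33, Ada, Alpha), (Ned, 1987, 33, Dee, Argo), (Ned, 1987, 33, Ola, Omega), (Ned, 1987, 39, Ada, Alpha), (Ned, 1987, 39, Dee, Argo), (Ned, 1987, 39, Ola, Omega), (Ned, 2009, 33, Ada, Alpha), (Ned, 2009, 33, Dee, Argo), (Ned, 2009, 33, Ola, Omega), (Ned, 2009, 39, Ada, Alpha), (Ned, 2009, 39, Dee, Argo), (Ned, 2009, 39, Ola, Omega)}.
Keep only column(s) sid, title, sname (10 duplicate(s) eliminated): {(21, Nova, Mo), (24, Nova, Mo), (33, Alpha, Ned), (33, Argo, Ned), (33, Omega, Ned), (39, Alpha, Ned), (39, Argo, Ned), (39, Omega, Ned)}

{(21, Nova, Mo), (24, Nova, Mo), (33, Alpha, Ned), (33, Argo, Ned), (33, Omega, Ned), (39, Alpha, Ned), (39, Argo, Ned), (39, Omega, Ned)}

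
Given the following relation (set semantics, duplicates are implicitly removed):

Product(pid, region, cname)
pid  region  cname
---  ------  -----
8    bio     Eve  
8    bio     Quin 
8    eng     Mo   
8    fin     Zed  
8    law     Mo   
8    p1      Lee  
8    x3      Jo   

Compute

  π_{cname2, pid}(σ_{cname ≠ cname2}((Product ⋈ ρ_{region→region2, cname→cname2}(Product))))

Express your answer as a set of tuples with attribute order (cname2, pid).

ρ[region→region2, cname→cname2]: schema becomes (pid, region2, cname2); tuples unchanged.
Product ⋈ ρ_{region→region2, cname→cname2}(Product) (natural join on pid): {(8, bio, Eve, bio, Eve), (8, bio, Eve, bio, Quin), (8, bio, Eve, eng, Mo), (8, bio, Eve, fin, Zed), (8, bio, Eve, law, Mo), (8, bio, Eve, p1, Lee), (8, bio, Eve, x3, Jo), (8, bio, Quin, bio, Eve), (8, bio, Quin, bio, Quin), (8, bio, Quin, eng, Mo), (8, bio, Quin, fin, Zed), (8, bio, Quin, law, Mo), (8, bio, Quin, p1, Lee), (8, bio, Quin, x3, Jo), (8, eng, Mo, bio, Eve), (8, eng, Mo, bio, Quin), (8, eng, Mo, eng, Mo), (8, eng, Mo, fin, Zed), (8, eng, Mo, law, Mo), (8, eng, Mo, p1, Lee), (8, eng, Mo, x3, Jo), (8, fin, Zed, bio, Eve), (8, fin, Zed, bio, Quin), (8, fin, Zed, eng, Mo), (8, fin, Zed, fin, Zed), (8, fin, Zed, law, Mo), (8, fin, Zed, p1, Lee), (8, fin, Zed, x3, Jo), (8, law, Mo, bio, Eve), (8, law, Mo, bio, Quin), (8, law, Mo, eng, Mo), (8, law, Mo, fin, Zed), (8, law, Mo, law, Mo), (8, law, Mo, p1, Lee), (8, law, Mo, x3, Jo), (8, p1, Lee, bio, Eve), (8, p1, Lee, bio, Quin), (8, p1, Lee, eng, Mo), (8, p1, Lee, fin, Zed), (8, p1, Lee, law, Mo), (8, p1, Lee, p1, Lee), (8, p1, Lee, x3, Jo), (8, x3, Jo, bio, Eve), (8, x3, Jo, bio, Quin), (8, x3, Jo, eng, Mo), (8, x3, Jo, fin, Zed), (8, x3, Jo, law, Mo), (8, x3, Jo, p1, Lee), (8, x3, Jo, x3, Jo)}
Apply σ_{cname ≠ cname2}; surviving tuples: {(8, bio, Eve, bio, Quin), (8, bio, Eve, eng, Mo), (8, bio, Eve, fin, Zed), (8, bio, Eve, law, Mo), (8, bio, Eve, p1, Lee), (8, bio, Eve, x3, Jo), (8, bio, Quin, bio, Eve), (8, bio, Quin, eng, Mo), (8, bio, Quin, fin, Zed), (8, bio, Quin, law, Mo), (8, bio, Quin, p1, Lee), (8, bio, Quin, x3, Jo), (8, eng, Mo, bio, Eve), (8, eng, Mo, bio, Quin), (8, eng, Mo, fin, Zed), (8, eng, Mo, p1, Lee), (8, eng, Mo, x3, Jo), (8, fin, Zed, bio, Eve), (8, fin, Zed, bio, Quin), (8, fin, Zed, eng, Mo), (8, fin, Zed, law, Mo), (8, fin, Zed, p1, Lee), (8, fin, Zed, x3, Jo), (8, law, Mo, bio, Eve), (8, law, Mo, bio, Quin), (8, law, Mo, fin, Zed), (8, law, Mo, p1, Lee), (8, law, Mo, x3, Jo), (8, p1, Lee, bio, Eve), (8, p1, Lee, bio, Quin), (8, p1, Lee, eng, Mo), (8, p1, Lee, fin, Zed), (8, p1, Lee, law, Mo), (8, p1, Lee, x3, Jo), (8, x3, Jo, bio, Eve), (8, x3, Jo, bio, Quin), (8, x3, Jo, eng, Mo), (8, x3, Jo, fin, Zed), (8, x3, Jo, law, Mo), (8, x3, Jo, p1, Lee)}
Keep only column(s) cname2, pid (34 duplicate(s) eliminated): {(Eve, 8), (Jo, 8), (Lee, 8), (Mo, 8), (Quin, 8), (Zed, 8)}

{(Eve, 8), (Jo, 8), (Lee, 8), (Mo, 8), (Quin, 8), (Zed, 8)}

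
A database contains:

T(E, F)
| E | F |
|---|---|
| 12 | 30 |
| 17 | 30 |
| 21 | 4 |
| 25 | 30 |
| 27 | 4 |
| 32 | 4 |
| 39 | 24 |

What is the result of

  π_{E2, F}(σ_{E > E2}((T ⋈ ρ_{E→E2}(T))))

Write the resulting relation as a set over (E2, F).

{(12, 30), (17, 30), (21, 4), (27, 4)}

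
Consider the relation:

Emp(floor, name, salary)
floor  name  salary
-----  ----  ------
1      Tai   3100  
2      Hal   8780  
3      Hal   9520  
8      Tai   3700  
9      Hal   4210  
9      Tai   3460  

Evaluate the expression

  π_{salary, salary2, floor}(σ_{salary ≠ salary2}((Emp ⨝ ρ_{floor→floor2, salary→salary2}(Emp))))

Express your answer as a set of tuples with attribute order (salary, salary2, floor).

ρ[floor→floor2, salary→salary2]: schema becomes (floor2, name, salary2); tuples unchanged.
Natural join on name: {(1, Tai, 3100, 1, 3100), (1, Tai, 3100, 8, 3700), (1, Tai, 3100, 9, 3460), (2, Hal, 8780, 2, 8780), (2, Hal, 8780, 3, 9520), (2, Hal, 8780, 9, 4210), (3, Hal, 9520, 2, 8780), (3, Hal, 9520, 3, 9520), (3, Hal, 9520, 9, 4210), (8, Tai, 3700, 1, 3100), (8, Tai, 3700, 8, 3700), (8, Tai, 3700, 9, 3460), (9, Hal, 4210, 2, 8780), (9, Hal, 4210, 3, 9520), (9, Hal, 4210, 9, 4210), (9, Tai, 3460, 1, 3100), (9, Tai, 3460, 8, 3700), (9, Tai, 3460, 9, 3460)}
Filtering on salary ≠ salary2 leaves {(1, Tai, 3100, 8, 3700), (1, Tai, 3100, 9, 3460), (2, Hal, 8780, 3, 9520), (2, Hal, 8780, 9, 4210), (3, Hal, 9520, 2, 8780), (3, Hal, 9520, 9, 4210), (8, Tai, 3700, 1, 3100), (8, Tai, 3700, 9, 3460), (9, Hal, 4210, 2, 8780), (9, Hal, 4210, 3, 9520), (9, Tai, 3460, 1, 3100), (9, Tai, 3460, 8, 3700)}.
π[salary, salary2, floor]: project onto (salary, salary2, floor) → {(3100, 3460, 1), (3100, 3700, 1), (3460, 3100, 9), (3460, 3700, 9), (3700, 3100, 8), (3700, 3460, 8), (4210, 8780, 9), (4210, 9520, 9), (8780, 4210, 2), (8780, 9520, 2), (9520, 4210, 3), (9520, 8780, 3)}

{(3100, 3460, 1), (3100, 3700, 1), (3460, 3100, 9), (3460, 3700, 9), (3700, 3100, 8), (3700, 3460, 8), (4210, 8780, 9), (4210, 9520, 9), (8780, 4210, 2), (8780, 9520, 2), (9520, 4210, 3), (9520, 8780, 3)}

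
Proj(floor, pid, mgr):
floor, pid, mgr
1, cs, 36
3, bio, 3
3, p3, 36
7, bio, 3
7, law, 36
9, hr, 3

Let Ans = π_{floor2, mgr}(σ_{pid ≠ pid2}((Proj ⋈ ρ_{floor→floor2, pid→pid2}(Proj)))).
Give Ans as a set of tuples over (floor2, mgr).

ρ[floor→floor2, pid→pid2]: schema becomes (floor2, pid2, mgr); tuples unchanged.
Natural join on mgr: {(1, cs, 36, 1, cs), (1, cs, 36, 3, p3), (1, cs, 36, 7, law), (3, bio, 3, 3, bio), (3, bio, 3, 7, bio), (3, bio, 3, 9, hr), (3, p3, 36, 1, cs), (3, p3, 36, 3, p3), (3, p3, 36, 7, law), (7, bio, 3, 3, bio), (7, bio, 3, 7, bio), (7, bio, 3, 9, hr), (7, law, 36, 1, cs), (7, law, 36, 3, p3), (7, law, 36, 7, law), (9, hr, 3, 3, bio), (9, hr, 3, 7, bio), (9, hr, 3, 9, hr)}
Selection pid ≠ pid2: {(1, cs, 36, 3, p3), (1, cs, 36, 7, law), (3, bio, 3, 9, hr), (3, p3, 36, 1, cs), (3, p3, 36, 7, law), (7, bio, 3, 9, hr), (7, law, 36, 1, cs), (7, law, 36, 3, p3), (9, hr, 3, 3, bio), (9, hr, 3, 7, bio)}
Keep only column(s) floor2, mgr (4 duplicate(s) eliminated): {(1, 36), (3, 3), (3, 36), (7, 3), (7, 36), (9, 3)}

{(1, 36), (3, 3), (3, 36), (7, 3), (7, 36), (9, 3)}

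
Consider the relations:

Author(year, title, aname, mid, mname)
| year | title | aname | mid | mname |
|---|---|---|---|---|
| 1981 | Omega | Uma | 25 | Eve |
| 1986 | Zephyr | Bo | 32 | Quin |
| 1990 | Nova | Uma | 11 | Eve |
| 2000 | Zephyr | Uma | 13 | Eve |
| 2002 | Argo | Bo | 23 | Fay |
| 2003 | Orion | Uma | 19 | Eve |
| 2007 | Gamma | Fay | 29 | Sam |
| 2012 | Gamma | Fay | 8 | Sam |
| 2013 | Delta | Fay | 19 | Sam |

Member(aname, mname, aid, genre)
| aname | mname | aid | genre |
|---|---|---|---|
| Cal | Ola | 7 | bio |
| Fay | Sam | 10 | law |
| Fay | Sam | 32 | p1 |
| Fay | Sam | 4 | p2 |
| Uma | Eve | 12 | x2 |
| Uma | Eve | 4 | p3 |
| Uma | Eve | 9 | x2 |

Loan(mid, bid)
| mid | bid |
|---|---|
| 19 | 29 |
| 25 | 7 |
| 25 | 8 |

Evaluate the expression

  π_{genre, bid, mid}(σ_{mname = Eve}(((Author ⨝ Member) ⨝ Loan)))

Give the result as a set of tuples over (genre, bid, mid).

{(p3, 29, 19), (p3, 7, 25), (p3, 8, 25), (x2, 29, 19), (x2, 7, 25), (x2, 8, 25)}

Author ⋈ Member (natural join on aname, mname): {(1981, Omega, Uma, 25, Eve, 12, x2), (1981, Omega, Uma, 25, Eve, 4, p3), (1981, Omega, Uma, 25, Eve, 9, x2), (1990, Nova, Uma, 11, Eve, 12, x2), (1990, Nova, Uma, 11, Eve, 4, p3), (1990, Nova, Uma, 11, Eve, 9, x2), (2000, Zephyr, Uma, 13, Eve, 12, x2), (2000, Zephyr, Uma, 13, Eve, 4, p3), (2000, Zephyr, Uma, 13, Eve, 9, x2), (2003, Orion, Uma, 19, Eve, 12, x2), (2003, Orion, Uma, 19, Eve, 4, p3), (2003, Orion, Uma, 19, Eve, 9, x2), (2007, Gamma, Fay, 29, Sam, 10, law), (2007, Gamma, Fay, 29, Sam, 32, p1), (2007, Gamma, Fay, 29, Sam, 4, p2), (2012, Gamma, Fay, 8, Sam, 10, law), (2012, Gamma, Fay, 8, Sam, 32, p1), (2012, Gamma, Fay, 8, Sam, 4, p2), (2013, Delta, Fay, 19, Sam, 10, law), (2013, Delta, Fay, 19, Sam, 32, p1), (2013, Delta, Fay, 19, Sam, 4, p2)}
(Author ⨝ Member) ⋈ Loan (natural join on mid): {(1981, Omega, Uma, 25, Eve, 12, x2, 7), (1981, Omega, Uma, 25, Eve, 12, x2, 8), (1981, Omega, Uma, 25, Eve, 4, p3, 7), (1981, Omega, Uma, 25, Eve, 4, p3, 8), (1981, Omega, Uma, 25, Eve, 9, x2, 7), (1981, Omega, Uma, 25, Eve, 9, x2, 8), (2003, Orion, Uma, 19, Eve, 12, x2, 29), (2003, Orion, Uma, 19, Eve, 4, p3, 29), (2003, Orion, Uma, 19, Eve, 9, x2, 29), (2013, Delta, Fay, 19, Sam, 10, law, 29), (2013, Delta, Fay, 19, Sam, 32, p1, 29), (2013, Delta, Fay, 19, Sam, 4, p2, 29)}
Selection mname = Eve: {(1981, Omega, Uma, 25, Eve, 12, x2, 7), (1981, Omega, Uma, 25, Eve, 12, x2, 8), (1981, Omega, Uma, 25, Eve, 4, p3, 7), (1981, Omega, Uma, 25, Eve, 4, p3, 8), (1981, Omega, Uma, 25, Eve, 9, x2, 7), (1981, Omega, Uma, 25, Eve, 9, x2, 8), (2003, Orion, Uma, 19, Eve, 12, x2, 29), (2003, Orion, Uma, 19, Eve, 4, p3, 29), (2003, Orion, Uma, 19, Eve, 9, x2, 29)}
Projecting to genre, bid, mid (3 duplicate(s) eliminated): {(p3, 29, 19), (p3, 7, 25), (p3, 8, 25), (x2, 29, 19), (x2, 7, 25), (x2, 8, 25)}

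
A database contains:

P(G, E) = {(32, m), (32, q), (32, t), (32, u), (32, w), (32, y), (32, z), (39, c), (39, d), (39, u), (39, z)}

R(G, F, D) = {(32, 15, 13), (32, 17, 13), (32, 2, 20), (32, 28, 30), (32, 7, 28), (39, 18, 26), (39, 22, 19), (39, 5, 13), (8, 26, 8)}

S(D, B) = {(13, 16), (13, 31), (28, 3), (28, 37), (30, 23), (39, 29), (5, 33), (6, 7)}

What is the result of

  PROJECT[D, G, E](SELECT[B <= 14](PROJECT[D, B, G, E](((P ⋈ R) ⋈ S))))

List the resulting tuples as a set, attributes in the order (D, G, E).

P ⋈ R (natural join on G): {(32, m, 15, 13), (32, m, 17, 13), (32, m, 2, 20), (32, m, 28, 30), (32, m, 7, 28), (32, q, 15, 13), (32, q, 17, 13), (32, q, 2, 20), (32, q, 28, 30), (32, q, 7, 28), (32, t, 15, 13), (32, t, 17, 13), (32, t, 2, 20), (32, t, 28, 30), (32, t, 7, 28), (32, u, 15, 13), (32, u, 17, 13), (32, u, 2, 20), (32, u, 28, 30), (32, u, 7, 28), (32, w, 15, 13), (32, w, 17, 13), (32, w, 2, 20), (32, w, 28, 30), (32, w, 7, 28), (32, y, 15, 13), (32, y, 17, 13), (32, y, 2, 20), (32, y, 28, 30), (32, y, 7, 28), (32, z, 15, 13), (32, z, 17, 13), (32, z, 2, 20), (32, z, 28, 30), (32, z, 7, 28), (39, c, 18, 26), (39, c, 22, 19), (39, c, 5, 13), (39, d, 18, 26), (39, d, 22, 19), (39, d, 5, 13), (39, u, 18, 26), (39, u, 22, 19), (39, u, 5, 13), (39, z, 18, 26), (39, z, 22, 19), (39, z, 5, 13)}
(P ⋈ R) ⋈ S (natural join on D): {(32, m, 15, 13, 16), (32, m, 15, 13, 31), (32, m, 17, 13, 16), (32, m, 17, 13, 31), (32, m, 28, 30, 23), (32, m, 7, 28, 3), (32, m, 7, 28, 37), (32, q, 15, 13, 16), (32, q, 15, 13, 31), (32, q, 17, 13, 16), (32, q, 17, 13, 31), (32, q, 28, 30, 23), (32, q, 7, 28, 3), (32, q, 7, 28, 37), (32, t, 15, 13, 16), (32, t, 15, 13, 31), (32, t, 17, 13, 16), (32, t, 17, 13, 31), (32, t, 28, 30, 23), (32, t, 7, 28, 3), (32, t, 7, 28, 37), (32, u, 15, 13, 16), (32, u, 15, 13, 31), (32, u, 17, 13, 16), (32, u, 17, 13, 31), (32, u, 28, 30, 23), (32, u, 7, 28, 3), (32, u, 7, 28, 37), (32, w, 15, 13, 16), (32, w, 15, 13, 31), (32, w, 17, 13, 16), (32, w, 17, 13, 31), (32, w, 28, 30, 23), (32, w, 7, 28, 3), (32, w, 7, 28, 37), (32, y, 15, 13, 16), (32, y, 15, 13, 31), (32, y, 17, 13, 16), (32, y, 17, 13, 31), (32, y, 28, 30, 23), (32, y, 7, 28, 3), (32, y, 7, 28, 37), (32, z, 15, 13, 16), (32, z, 15, 13, 31), (32, z, 17, 13, 16), (32, z, 17, 13, 31), (32, z, 28, 30, 23), (32, z, 7, 28, 3), (32, z, 7, 28, 37), (39, c, 5, 13, 16), (39, c, 5, 13, 31), (39, d, 5, 13, 16), (39, d, 5, 13, 31), (39, u, 5, 13, 16), (39, u, 5, 13, 31), (39, z, 5, 13, 16), (39, z, 5, 13, 31)}
π_{D, B, G, E} gives {(13, 16, 32, m), (13, 16, 32, q), (13, 16, 32, t), (13, 16, 32, u), (13, 16, 32, w), (13, 16, 32, y), (13, 16, 32, z), (13, 16, 39, c), (13, 16, 39, d), (13, 16, 39, u), (13, 16, 39, z), (13, 31, 32, m), (13, 31, 32, q), (13, 31, 32, t), (13, 31, 32, u), (13, 31, 32, w), (13, 31, 32, y), (13, 31, 32, z), (13, 31, 39, c), (13, 31, 39, d), (13, 31, 39, u), (13, 31, 39, z), (28, 3, 32, m), (28, 3, 32, q), (28, 3, 32, t), (28, 3, 32, u), (28, 3, 32, w), (28, 3, 32, y), (28, 3, 32, z), (28, 37, 32, m), (28, 37, 32, q), (28, 37, 32, t), (28, 37, 32, u), (28, 37, 32, w), (28, 37, 32, y), (28, 37, 32, z), (30, 23, 32, m), (30, 23, 32, q), (30, 23, 32, t), (30, 23, 32, u), (30, 23, 32, w), (30, 23, 32, y), (30, 23, 32, z)} (14 duplicate(s) eliminated).
Selection B <= 14: {(28, 3, 32, m), (28, 3, 32, q), (28, 3, 32, t), (28, 3, 32, u), (28, 3, 32, w), (28, 3, 32, y), (28, 3, 32, z)}
π_{D, G, E} gives {(28, 32, m), (28, 32, q), (28, 32, t), (28, 32, u), (28, 32, w), (28, 32, y), (28, 32, z)}.

{(28, 32, m), (28, 32, q), (28, 32, t), (28, 32, u), (28, 32, w), (28, 32, y), (28, 32, z)}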